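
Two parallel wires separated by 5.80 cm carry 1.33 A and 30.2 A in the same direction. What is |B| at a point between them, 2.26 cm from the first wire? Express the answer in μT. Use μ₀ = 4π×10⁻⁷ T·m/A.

B ≈ 159 μT

Each long wire gives B = μ₀I/(2πd). Distances are d₁ = 0.0226 m and d₂ = 0.0354 m.
B₁ = 1.18×10⁻⁵ T, B₂ = 1.71×10⁻⁴ T.
Between parallel currents the two contributions point in opposite directions, so they subtract. B = |B₁ − B₂| = |1.18×10⁻⁵ − 1.71×10⁻⁴| = 1.59×10⁻⁴ T.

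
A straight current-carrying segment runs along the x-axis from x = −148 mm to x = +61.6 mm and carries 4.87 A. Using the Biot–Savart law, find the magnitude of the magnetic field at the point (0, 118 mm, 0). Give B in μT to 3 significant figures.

B ≈ 5.14 μT

For a finite straight segment, B = (μ₀I/4πd)(sinθ₁ + sinθ₂), where θ₁, θ₂ are the angles from the perpendicular to each end.
The perpendicular distance is d = 0.118 m; the end-offsets along the wire are a = 0.148 m and b = 0.0616 m.
sinθ₁ = 0.148/√(0.148²+0.118²) = 0.7819; sinθ₂ = 0.0616/√(0.0616²+0.118²) = 0.4628.
B = (4π×10⁻⁷ × 4.87) / (4π × 0.118) × (0.7819 + 0.4628) = 5.14×10⁻⁶ T.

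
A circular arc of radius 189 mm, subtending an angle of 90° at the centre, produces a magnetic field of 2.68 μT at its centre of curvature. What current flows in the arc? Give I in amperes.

For a circular arc, B = μ₀Iφ/(4πR) with φ in radians; here φ = 1.571 rad.
So I = 4πRB/(μ₀φ) = 4π × 0.189 × 2.68×10⁻⁶ / (4π×10⁻⁷ × 1.571) = 3.22 A.

I ≈ 3.22 A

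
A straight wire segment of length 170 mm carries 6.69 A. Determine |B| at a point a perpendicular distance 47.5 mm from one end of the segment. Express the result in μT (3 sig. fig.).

For a finite straight segment, B = (μ₀I/4πd)(sinθ₁ + sinθ₂), where θ₁, θ₂ are the angles from the perpendicular to each end.
The perpendicular foot is at one end, so the two end-offsets along the wire are 0 and L = 0.17 m.
sinθ₁ = 0/√(0²+0.0475²) = 0.0000; sinθ₂ = 0.17/√(0.17²+0.0475²) = 0.9631.
B = (4π×10⁻⁷ × 6.69) / (4π × 0.0475) × (0.0000 + 0.9631) = 1.36×10⁻⁵ T.

B ≈ 13.6 μT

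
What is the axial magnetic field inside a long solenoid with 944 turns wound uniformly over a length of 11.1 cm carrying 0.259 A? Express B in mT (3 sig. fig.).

Inside a long solenoid, B = μ₀nI with n = 8505 turns/m.
B = 4π×10⁻⁷ × 8505 × 0.259 = 2.77×10⁻³ T.

B ≈ 2.77 mT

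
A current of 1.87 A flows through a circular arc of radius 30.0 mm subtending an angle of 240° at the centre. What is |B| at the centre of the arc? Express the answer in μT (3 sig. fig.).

The Biot–Savart field of a circular arc at its centre is B = μ₀Iφ/(4πR), with φ = 4.189 rad.
B = (4π×10⁻⁷ × 1.87 × 4.189) / (4π × 0.03) = 2.61×10⁻⁵ T.

B ≈ 26.1 μT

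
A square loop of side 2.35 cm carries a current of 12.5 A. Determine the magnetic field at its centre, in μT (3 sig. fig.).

B ≈ 602 μT

Each side is a finite straight segment at perpendicular distance d = a/(2 tan(π/4)) = 0.01175 m from the centre, with end-angles ±π/4.
One side contributes B₁ = (μ₀I/4πd)·2 sin(π/4) = 1.50×10⁻⁴ T.
All 4 sides add in the same direction: B = 4 × 1.50×10⁻⁴ = 6.02×10⁻⁴ T.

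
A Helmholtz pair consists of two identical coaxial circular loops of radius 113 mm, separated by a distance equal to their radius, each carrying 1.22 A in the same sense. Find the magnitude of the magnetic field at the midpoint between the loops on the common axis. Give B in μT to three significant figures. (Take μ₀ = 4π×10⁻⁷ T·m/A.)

Each loop contributes B = μ₀IR²/[2(R²+z²)^(3/2)] on the axis, with z measured from that loop.
Loop 1 (z = 0.0565 m): B₁ = 4.85×10⁻⁶ T. Loop 2 (z = 0.0565 m): B₂ = 4.85×10⁻⁶ T.
The fields add: B = B₁ + B₂ = 9.71×10⁻⁶ T.

B ≈ 9.71 μT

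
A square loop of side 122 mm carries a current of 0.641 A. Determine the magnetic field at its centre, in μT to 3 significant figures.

Each side is a finite straight segment at perpendicular distance d = a/(2 tan(π/4)) = 0.061 m from the centre, with end-angles ±π/4.
One side contributes B₁ = (μ₀I/4πd)·2 sin(π/4) = 1.49×10⁻⁶ T.
All 4 sides add in the same direction: B = 4 × 1.49×10⁻⁶ = 5.94×10⁻⁶ T.

B ≈ 5.94 μT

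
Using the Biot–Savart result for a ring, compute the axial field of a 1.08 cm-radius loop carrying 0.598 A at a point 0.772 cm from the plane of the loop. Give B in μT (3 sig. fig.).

On the axis of a circular loop, B = μ₀IR² / [2(R²+z²)^(3/2)].
R² + z² = (0.0108)² + (0.00772)² = 0.0001762 m², and (R²+z²)^(3/2) = 2.34×10⁻⁶ m³.
B = (4π×10⁻⁷ × 0.598 × 0.0001166) / (2 × 2.34×10⁻⁶) = 1.87×10⁻⁵ T.

B ≈ 18.7 μT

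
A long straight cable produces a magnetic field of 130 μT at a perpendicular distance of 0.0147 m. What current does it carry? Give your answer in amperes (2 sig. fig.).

I ≈ 9.6 A

For a long straight wire B = μ₀I/(2πd), so I = 2πdB/μ₀.
I = 2π × 0.0147 × 1.30×10⁻⁴ / (4π×10⁻⁷) = 9.55 A.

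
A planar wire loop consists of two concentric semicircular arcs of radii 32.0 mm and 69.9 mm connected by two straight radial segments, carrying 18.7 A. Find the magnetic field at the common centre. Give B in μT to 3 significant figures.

B ≈ 99.5 μT

The radial connectors point toward the centre, so dl × r̂ = 0 and they contribute nothing.
Each semicircle gives μ₀I/(4R): inner arc 1.84×10⁻⁴ T, outer arc 8.40×10⁻⁵ T.
The two arcs carry current in opposite angular senses, so their fields oppose: B = |1.84×10⁻⁴ − 8.40×10⁻⁵| = 9.95×10⁻⁵ T.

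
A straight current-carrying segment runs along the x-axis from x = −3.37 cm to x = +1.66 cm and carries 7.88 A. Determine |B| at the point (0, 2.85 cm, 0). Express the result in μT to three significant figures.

B ≈ 35.0 μT

For a finite straight segment, B = (μ₀I/4πd)(sinθ₁ + sinθ₂), where θ₁, θ₂ are the angles from the perpendicular to each end.
The perpendicular distance is d = 0.0285 m; the end-offsets along the wire are a = 0.0337 m and b = 0.0166 m.
sinθ₁ = 0.0337/√(0.0337²+0.0285²) = 0.7636; sinθ₂ = 0.0166/√(0.0166²+0.0285²) = 0.5033.
B = (4π×10⁻⁷ × 7.88) / (4π × 0.0285) × (0.7636 + 0.5033) = 3.50×10⁻⁵ T.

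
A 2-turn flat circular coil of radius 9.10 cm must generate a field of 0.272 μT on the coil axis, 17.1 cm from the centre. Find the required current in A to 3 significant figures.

I ≈ 0.190 A

For an N-turn coil, B = Nμ₀IR²/[2(R²+z²)^(3/2)] with R = 0.091 m, z = 0.171 m, so I = 2B(R²+z²)^(3/2)/(Nμ₀R²) = 2 × 2.72×10⁻⁷ × 7.27×10⁻³ / (2 × 4π×10⁻⁷ × 0.008281) = 0.190 A.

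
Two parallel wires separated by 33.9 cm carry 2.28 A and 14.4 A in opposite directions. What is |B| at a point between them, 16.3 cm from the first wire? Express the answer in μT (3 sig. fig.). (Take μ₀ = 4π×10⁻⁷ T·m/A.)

B ≈ 19.2 μT

Each long wire gives B = μ₀I/(2πd). Distances are d₁ = 0.163 m and d₂ = 0.176 m.
B₁ = 2.80×10⁻⁶ T, B₂ = 1.64×10⁻⁵ T.
Between antiparallel currents both contributions point the same way, so they add. B = B₁ + B₂ = 2.80×10⁻⁶ + 1.64×10⁻⁵ = 1.92×10⁻⁵ T.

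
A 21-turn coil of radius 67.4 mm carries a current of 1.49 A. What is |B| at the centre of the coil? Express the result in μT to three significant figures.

For an N-turn flat coil, B = Nμ₀I/(2R) with R = 0.0674 m.
B = 21 × 1.39×10⁻⁵ T = 2.92×10⁻⁴ T.

B ≈ 292 μT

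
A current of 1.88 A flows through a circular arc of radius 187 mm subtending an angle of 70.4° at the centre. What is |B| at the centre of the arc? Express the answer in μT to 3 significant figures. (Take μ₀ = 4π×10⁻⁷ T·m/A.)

B ≈ 1.24 μT

The Biot–Savart field of a circular arc at its centre is B = μ₀Iφ/(4πR), with φ = 1.229 rad.
B = (4π×10⁻⁷ × 1.88 × 1.229) / (4π × 0.187) = 1.24×10⁻⁶ T.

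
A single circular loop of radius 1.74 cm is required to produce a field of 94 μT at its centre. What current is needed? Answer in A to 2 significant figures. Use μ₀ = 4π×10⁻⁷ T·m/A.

I ≈ 2.6 A

At the centre of a circular loop B = μ₀I/(2R), so I = 2RB/μ₀.
With R = 0.0174 m, I = 2 × 0.0174 × 9.40×10⁻⁵ / (4π×10⁻⁷) = 2.60 A.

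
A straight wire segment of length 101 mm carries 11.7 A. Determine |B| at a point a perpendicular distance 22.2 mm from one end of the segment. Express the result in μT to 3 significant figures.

B ≈ 51.5 μT

For a finite straight segment, B = (μ₀I/4πd)(sinθ₁ + sinθ₂), where θ₁, θ₂ are the angles from the perpendicular to each end.
The perpendicular foot is at one end, so the two end-offsets along the wire are 0 and L = 0.101 m.
sinθ₁ = 0/√(0²+0.0222²) = 0.0000; sinθ₂ = 0.101/√(0.101²+0.0222²) = 0.9767.
B = (4π×10⁻⁷ × 11.7) / (4π × 0.0222) × (0.0000 + 0.9767) = 5.15×10⁻⁵ T.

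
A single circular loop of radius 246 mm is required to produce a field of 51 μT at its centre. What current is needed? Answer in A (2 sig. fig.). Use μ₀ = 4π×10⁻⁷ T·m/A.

I ≈ 20 A

At the centre of a circular loop B = μ₀I/(2R), so I = 2RB/μ₀.
With R = 0.246 m, I = 2 × 0.246 × 5.10×10⁻⁵ / (4π×10⁻⁷) = 20.0 A.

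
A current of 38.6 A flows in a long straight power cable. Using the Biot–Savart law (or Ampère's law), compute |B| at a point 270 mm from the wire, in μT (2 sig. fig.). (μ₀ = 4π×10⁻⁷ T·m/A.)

B ≈ 29 μT

For an infinitely long straight wire, B = μ₀I/(2πd).
B = (4π×10⁻⁷ × 38.6) / (2π × 0.27) = 2.86×10⁻⁵ T.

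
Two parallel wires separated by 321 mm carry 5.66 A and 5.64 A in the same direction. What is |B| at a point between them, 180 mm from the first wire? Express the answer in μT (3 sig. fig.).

B ≈ 1.71 μT

Each long wire gives B = μ₀I/(2πd). Distances are d₁ = 0.18 m and d₂ = 0.141 m.
B₁ = 6.29×10⁻⁶ T, B₂ = 8.00×10⁻⁶ T.
Between parallel currents the two contributions point in opposite directions, so they subtract. B = |B₁ − B₂| = |6.29×10⁻⁶ − 8.00×10⁻⁶| = 1.71×10⁻⁶ T.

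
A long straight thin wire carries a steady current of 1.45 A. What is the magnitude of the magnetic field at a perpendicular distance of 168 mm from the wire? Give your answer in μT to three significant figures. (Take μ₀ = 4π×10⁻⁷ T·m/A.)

For an infinitely long straight wire, B = μ₀I/(2πd).
B = (4π×10⁻⁷ × 1.45) / (2π × 0.168) = 1.73×10⁻⁶ T.

B ≈ 1.73 μT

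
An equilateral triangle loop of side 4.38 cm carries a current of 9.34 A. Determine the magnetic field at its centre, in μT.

B ≈ 384 μT

Each side is a finite straight segment at perpendicular distance d = a/(2 tan(π/3)) = 0.01264 m from the centre, with end-angles ±π/3.
One side contributes B₁ = (μ₀I/4πd)·2 sin(π/3) = 1.28×10⁻⁴ T.
All 3 sides add in the same direction: B = 3 × 1.28×10⁻⁴ = 3.84×10⁻⁴ T.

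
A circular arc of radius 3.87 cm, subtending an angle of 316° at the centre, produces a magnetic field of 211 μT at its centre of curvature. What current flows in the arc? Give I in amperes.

For a circular arc, B = μ₀Iφ/(4πR) with φ in radians; here φ = 5.515 rad.
So I = 4πRB/(μ₀φ) = 4π × 0.0387 × 2.11×10⁻⁴ / (4π×10⁻⁷ × 5.515) = 14.8 A.

I ≈ 14.8 A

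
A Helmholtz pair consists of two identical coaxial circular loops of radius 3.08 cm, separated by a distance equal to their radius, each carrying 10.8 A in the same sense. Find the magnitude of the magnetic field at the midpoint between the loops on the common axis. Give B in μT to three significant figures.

B ≈ 315 μT

Each loop contributes B = μ₀IR²/[2(R²+z²)^(3/2)] on the axis, with z measured from that loop.
Loop 1 (z = 0.0154 m): B₁ = 1.58×10⁻⁴ T. Loop 2 (z = 0.0154 m): B₂ = 1.58×10⁻⁴ T.
The fields add: B = B₁ + B₂ = 3.15×10⁻⁴ T.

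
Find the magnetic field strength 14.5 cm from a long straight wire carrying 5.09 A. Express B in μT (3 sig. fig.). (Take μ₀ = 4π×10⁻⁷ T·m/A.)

For an infinitely long straight wire, B = μ₀I/(2πd).
B = (4π×10⁻⁷ × 5.09) / (2π × 0.145) = 7.02×10⁻⁶ T.

B ≈ 7.02 μT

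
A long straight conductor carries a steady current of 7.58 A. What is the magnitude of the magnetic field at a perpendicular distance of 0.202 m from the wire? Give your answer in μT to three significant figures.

For an infinitely long straight wire, B = μ₀I/(2πd).
B = (4π×10⁻⁷ × 7.58) / (2π × 0.202) = 7.50×10⁻⁶ T.

B ≈ 7.50 μT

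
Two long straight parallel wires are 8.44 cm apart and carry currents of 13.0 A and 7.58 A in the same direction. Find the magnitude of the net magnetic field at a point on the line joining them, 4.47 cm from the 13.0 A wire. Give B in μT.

Each long wire gives B = μ₀I/(2πd). Distances are d₁ = 0.0447 m and d₂ = 0.0397 m.
B₁ = 5.82×10⁻⁵ T, B₂ = 3.82×10⁻⁵ T.
Between parallel currents the two contributions point in opposite directions, so they subtract. B = |B₁ − B₂| = |5.82×10⁻⁵ − 3.82×10⁻⁵| = 2.00×10⁻⁵ T.

B ≈ 20.0 μT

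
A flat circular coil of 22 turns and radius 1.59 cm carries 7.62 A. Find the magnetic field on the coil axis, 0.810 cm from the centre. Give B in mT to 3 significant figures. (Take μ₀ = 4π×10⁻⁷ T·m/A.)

B ≈ 4.69 mT

For an N-turn flat coil, B = Nμ₀IR²/[2(R²+z²)^(3/2)] with R = 0.0159 m, z = 0.0081 m.
B = 22 × 2.13×10⁻⁴ T = 4.69×10⁻³ T.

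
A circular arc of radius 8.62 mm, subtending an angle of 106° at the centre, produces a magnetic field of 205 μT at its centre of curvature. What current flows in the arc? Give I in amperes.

For a circular arc, B = μ₀Iφ/(4πR) with φ in radians; here φ = 1.85 rad.
So I = 4πRB/(μ₀φ) = 4π × 0.00862 × 2.05×10⁻⁴ / (4π×10⁻⁷ × 1.85) = 9.55 A.

I ≈ 9.55 A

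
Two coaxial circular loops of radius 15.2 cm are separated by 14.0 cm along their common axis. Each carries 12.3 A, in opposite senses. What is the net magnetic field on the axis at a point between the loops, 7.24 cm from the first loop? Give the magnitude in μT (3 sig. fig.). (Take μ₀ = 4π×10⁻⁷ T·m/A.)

B ≈ 1.37 μT

Each loop contributes B = μ₀IR²/[2(R²+z²)^(3/2)] on the axis, with z measured from that loop.
Loop 1 (z = 0.0724 m): B₁ = 3.74×10⁻⁵ T. Loop 2 (z = 0.0676 m): B₂ = 3.88×10⁻⁵ T.
The fields oppose: B = |B₁ − B₂| = 1.37×10⁻⁶ T.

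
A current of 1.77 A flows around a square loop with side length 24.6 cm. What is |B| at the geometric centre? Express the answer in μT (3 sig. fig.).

B ≈ 8.14 μT

Each side is a finite straight segment at perpendicular distance d = a/(2 tan(π/4)) = 0.123 m from the centre, with end-angles ±π/4.
One side contributes B₁ = (μ₀I/4πd)·2 sin(π/4) = 2.04×10⁻⁶ T.
All 4 sides add in the same direction: B = 4 × 2.04×10⁻⁶ = 8.14×10⁻⁶ T.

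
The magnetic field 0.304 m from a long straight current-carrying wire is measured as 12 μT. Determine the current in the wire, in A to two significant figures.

For a long straight wire B = μ₀I/(2πd), so I = 2πdB/μ₀.
I = 2π × 0.304 × 1.20×10⁻⁵ / (4π×10⁻⁷) = 18.2 A.

I ≈ 18 A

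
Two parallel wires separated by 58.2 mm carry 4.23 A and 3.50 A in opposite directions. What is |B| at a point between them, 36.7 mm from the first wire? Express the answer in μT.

Each long wire gives B = μ₀I/(2πd). Distances are d₁ = 0.0367 m and d₂ = 0.0215 m.
B₁ = 2.31×10⁻⁵ T, B₂ = 3.26×10⁻⁵ T.
Between antiparallel currents both contributions point the same way, so they add. B = B₁ + B₂ = 2.31×10⁻⁵ + 3.26×10⁻⁵ = 5.56×10⁻⁵ T.

B ≈ 55.6 μT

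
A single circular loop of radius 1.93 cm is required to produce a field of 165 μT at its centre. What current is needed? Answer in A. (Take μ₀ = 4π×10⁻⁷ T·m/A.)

At the centre of a circular loop B = μ₀I/(2R), so I = 2RB/μ₀.
With R = 0.0193 m, I = 2 × 0.0193 × 1.65×10⁻⁴ / (4π×10⁻⁷) = 5.07 A.

I ≈ 5.07 A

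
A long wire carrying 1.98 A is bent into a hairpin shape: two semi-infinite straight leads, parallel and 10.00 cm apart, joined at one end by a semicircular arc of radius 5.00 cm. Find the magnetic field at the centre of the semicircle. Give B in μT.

The semicircular arc contributes B_arc = μ₀I·π/(4πR) = μ₀I/(4R) = 1.24×10⁻⁵ T.
Each semi-infinite lead is at perpendicular distance R = 0.05 m from the centre, with the perpendicular foot at its near end, so it contributes μ₀I/(4πR); both point the same way, together 7.92×10⁻⁶ T.
Arc and leads all point the same direction: B = 1.24×10⁻⁵ + 7.92×10⁻⁶ = 2.04×10⁻⁵ T.

B ≈ 20.4 μT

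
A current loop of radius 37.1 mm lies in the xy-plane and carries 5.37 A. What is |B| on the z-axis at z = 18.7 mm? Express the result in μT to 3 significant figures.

On the axis of a circular loop, B = μ₀IR² / [2(R²+z²)^(3/2)].
R² + z² = (0.0371)² + (0.0187)² = 0.001726 m², and (R²+z²)^(3/2) = 7.17×10⁻⁵ m³.
B = (4π×10⁻⁷ × 5.37 × 0.001376) / (2 × 7.17×10⁻⁵) = 6.48×10⁻⁵ T.

B ≈ 64.8 μT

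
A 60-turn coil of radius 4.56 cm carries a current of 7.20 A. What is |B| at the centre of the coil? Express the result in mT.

For an N-turn flat coil, B = Nμ₀I/(2R) with R = 0.0456 m.
B = 60 × 9.92×10⁻⁵ T = 5.95×10⁻³ T.

B ≈ 5.95 mT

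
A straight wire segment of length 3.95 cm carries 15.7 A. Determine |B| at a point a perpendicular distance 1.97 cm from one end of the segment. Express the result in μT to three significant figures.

B ≈ 71.3 μT

For a finite straight segment, B = (μ₀I/4πd)(sinθ₁ + sinθ₂), where θ₁, θ₂ are the angles from the perpendicular to each end.
The perpendicular foot is at one end, so the two end-offsets along the wire are 0 and L = 0.0395 m.
sinθ₁ = 0/√(0²+0.0197²) = 0.0000; sinθ₂ = 0.0395/√(0.0395²+0.0197²) = 0.8949.
B = (4π×10⁻⁷ × 15.7) / (4π × 0.0197) × (0.0000 + 0.8949) = 7.13×10⁻⁵ T.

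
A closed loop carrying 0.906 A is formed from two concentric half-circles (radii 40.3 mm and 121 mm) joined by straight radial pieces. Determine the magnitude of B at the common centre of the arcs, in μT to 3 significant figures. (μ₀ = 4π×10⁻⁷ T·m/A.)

B ≈ 4.71 μT

The radial connectors point toward the centre, so dl × r̂ = 0 and they contribute nothing.
Each semicircle gives μ₀I/(4R): inner arc 7.06×10⁻⁶ T, outer arc 2.35×10⁻⁶ T.
The two arcs carry current in opposite angular senses, so their fields oppose: B = |7.06×10⁻⁶ − 2.35×10⁻⁶| = 4.71×10⁻⁶ T.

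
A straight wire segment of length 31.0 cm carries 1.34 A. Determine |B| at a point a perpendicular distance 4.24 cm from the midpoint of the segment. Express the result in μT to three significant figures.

For a finite straight segment, B = (μ₀I/4πd)(sinθ₁ + sinθ₂), where θ₁, θ₂ are the angles from the perpendicular to each end.
The perpendicular from the point meets the wire at its midpoint, so each end is L/2 = 0.155 m away along the wire.
sinθ₁ = 0.155/√(0.155²+0.0424²) = 0.9646; sinθ₂ = 0.155/√(0.155²+0.0424²) = 0.9646.
B = (4π×10⁻⁷ × 1.34) / (4π × 0.0424) × (0.9646 + 0.9646) = 6.10×10⁻⁶ T.

B ≈ 6.10 μT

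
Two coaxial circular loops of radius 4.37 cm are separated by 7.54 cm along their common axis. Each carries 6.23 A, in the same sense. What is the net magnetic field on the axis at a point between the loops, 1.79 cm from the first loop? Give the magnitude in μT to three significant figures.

Each loop contributes B = μ₀IR²/[2(R²+z²)^(3/2)] on the axis, with z measured from that loop.
Loop 1 (z = 0.0179 m): B₁ = 7.10×10⁻⁵ T. Loop 2 (z = 0.0575 m): B₂ = 1.98×10⁻⁵ T.
The fields add: B = B₁ + B₂ = 9.08×10⁻⁵ T.

B ≈ 90.8 μT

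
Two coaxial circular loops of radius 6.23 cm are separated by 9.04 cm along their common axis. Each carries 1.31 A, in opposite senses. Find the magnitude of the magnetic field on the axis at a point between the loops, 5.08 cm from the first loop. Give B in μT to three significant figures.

Each loop contributes B = μ₀IR²/[2(R²+z²)^(3/2)] on the axis, with z measured from that loop.
Loop 1 (z = 0.0508 m): B₁ = 6.15×10⁻⁶ T. Loop 2 (z = 0.0396 m): B₂ = 7.94×10⁻⁶ T.
The fields oppose: B = |B₁ − B₂| = 1.79×10⁻⁶ T.

B ≈ 1.79 μT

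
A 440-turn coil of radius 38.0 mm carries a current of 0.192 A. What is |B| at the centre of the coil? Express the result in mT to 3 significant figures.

B ≈ 1.40 mT

For an N-turn flat coil, B = Nμ₀I/(2R) with R = 0.038 m.
B = 440 × 3.17×10⁻⁶ T = 1.40×10⁻³ T.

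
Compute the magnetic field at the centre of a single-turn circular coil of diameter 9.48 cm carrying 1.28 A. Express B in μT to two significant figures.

At the centre of a circular loop the Biot–Savart law gives B = μ₀I/(2R) (so R = 0.0474 m).
B = (4π×10⁻⁷ × 1.28) / (2 × 0.0474) = 1.70×10⁻⁵ T.

B ≈ 17 μT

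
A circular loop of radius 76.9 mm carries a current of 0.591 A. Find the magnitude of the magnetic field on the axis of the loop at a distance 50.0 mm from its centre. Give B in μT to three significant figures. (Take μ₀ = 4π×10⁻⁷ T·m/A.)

On the axis of a circular loop, B = μ₀IR² / [2(R²+z²)^(3/2)].
R² + z² = (0.0769)² + (0.05)² = 0.008414 m², and (R²+z²)^(3/2) = 7.72×10⁻⁴ m³.
B = (4π×10⁻⁷ × 0.591 × 0.005914) / (2 × 7.72×10⁻⁴) = 2.85×10⁻⁶ T.

B ≈ 2.85 μT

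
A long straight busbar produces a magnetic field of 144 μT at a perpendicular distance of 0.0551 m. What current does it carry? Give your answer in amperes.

I ≈ 39.7 A

For a long straight wire B = μ₀I/(2πd), so I = 2πdB/μ₀.
I = 2π × 0.0551 × 1.44×10⁻⁴ / (4π×10⁻⁷) = 39.7 A.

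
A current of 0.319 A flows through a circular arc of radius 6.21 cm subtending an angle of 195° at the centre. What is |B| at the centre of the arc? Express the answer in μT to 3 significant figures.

B ≈ 1.75 μT

The Biot–Savart field of a circular arc at its centre is B = μ₀Iφ/(4πR), with φ = 3.403 rad.
B = (4π×10⁻⁷ × 0.319 × 3.403) / (4π × 0.0621) = 1.75×10⁻⁶ T.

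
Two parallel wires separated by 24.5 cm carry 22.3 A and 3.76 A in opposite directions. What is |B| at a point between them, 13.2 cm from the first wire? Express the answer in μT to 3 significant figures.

Each long wire gives B = μ₀I/(2πd). Distances are d₁ = 0.132 m and d₂ = 0.113 m.
B₁ = 3.38×10⁻⁵ T, B₂ = 6.65×10⁻⁶ T.
Between antiparallel currents both contributions point the same way, so they add. B = B₁ + B₂ = 3.38×10⁻⁵ + 6.65×10⁻⁶ = 4.04×10⁻⁵ T.

B ≈ 40.4 μT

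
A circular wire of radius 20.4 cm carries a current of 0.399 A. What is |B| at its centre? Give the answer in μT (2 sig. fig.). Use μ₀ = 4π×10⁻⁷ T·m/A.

At the centre of a circular loop the Biot–Savart law gives B = μ₀I/(2R).
B = (4π×10⁻⁷ × 0.399) / (2 × 0.204) = 1.23×10⁻⁶ T.

B ≈ 1.2 μT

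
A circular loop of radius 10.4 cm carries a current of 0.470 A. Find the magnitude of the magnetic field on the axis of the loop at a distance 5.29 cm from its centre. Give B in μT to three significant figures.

On the axis of a circular loop, B = μ₀IR² / [2(R²+z²)^(3/2)].
R² + z² = (0.104)² + (0.0529)² = 0.01361 m², and (R²+z²)^(3/2) = 1.59×10⁻³ m³.
B = (4π×10⁻⁷ × 0.470 × 0.01082) / (2 × 1.59×10⁻³) = 2.01×10⁻⁶ T.

B ≈ 2.01 μT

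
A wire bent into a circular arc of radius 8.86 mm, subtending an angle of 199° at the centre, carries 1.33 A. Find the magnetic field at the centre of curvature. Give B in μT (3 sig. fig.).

B ≈ 52.1 μT

The Biot–Savart field of a circular arc at its centre is B = μ₀Iφ/(4πR), with φ = 3.473 rad.
B = (4π×10⁻⁷ × 1.33 × 3.473) / (4π × 0.00886) = 5.21×10⁻⁵ T.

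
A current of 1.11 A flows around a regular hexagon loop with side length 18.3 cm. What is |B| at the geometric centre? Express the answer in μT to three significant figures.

B ≈ 4.20 μT

Each side is a finite straight segment at perpendicular distance d = a/(2 tan(π/6)) = 0.1585 m from the centre, with end-angles ±π/6.
One side contributes B₁ = (μ₀I/4πd)·2 sin(π/6) = 7.00×10⁻⁷ T.
All 6 sides add in the same direction: B = 6 × 7.00×10⁻⁷ = 4.20×10⁻⁶ T.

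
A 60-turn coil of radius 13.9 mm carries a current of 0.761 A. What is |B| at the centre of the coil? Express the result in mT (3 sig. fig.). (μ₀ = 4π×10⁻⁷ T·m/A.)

For an N-turn flat coil, B = Nμ₀I/(2R) with R = 0.0139 m.
B = 60 × 3.44×10⁻⁵ T = 2.06×10⁻³ T.

B ≈ 2.06 mT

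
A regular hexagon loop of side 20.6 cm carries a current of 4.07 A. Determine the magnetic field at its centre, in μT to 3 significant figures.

Each side is a finite straight segment at perpendicular distance d = a/(2 tan(π/6)) = 0.1784 m from the centre, with end-angles ±π/6.
One side contributes B₁ = (μ₀I/4πd)·2 sin(π/6) = 2.28×10⁻⁶ T.
All 6 sides add in the same direction: B = 6 × 2.28×10⁻⁶ = 1.37×10⁻⁵ T.

B ≈ 13.7 μT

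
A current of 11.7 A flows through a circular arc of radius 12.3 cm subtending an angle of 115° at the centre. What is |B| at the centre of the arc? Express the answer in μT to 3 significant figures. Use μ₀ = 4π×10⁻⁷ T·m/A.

The Biot–Savart field of a circular arc at its centre is B = μ₀Iφ/(4πR), with φ = 2.007 rad.
B = (4π×10⁻⁷ × 11.7 × 2.007) / (4π × 0.123) = 1.91×10⁻⁵ T.

B ≈ 19.1 μT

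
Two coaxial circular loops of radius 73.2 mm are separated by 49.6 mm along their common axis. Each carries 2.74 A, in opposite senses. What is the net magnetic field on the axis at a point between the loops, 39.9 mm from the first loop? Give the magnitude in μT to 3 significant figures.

B ≈ 6.99 μT

Each loop contributes B = μ₀IR²/[2(R²+z²)^(3/2)] on the axis, with z measured from that loop.
Loop 1 (z = 0.0399 m): B₁ = 1.59×10⁻⁵ T. Loop 2 (z = 0.0097 m): B₂ = 2.29×10⁻⁵ T.
The fields oppose: B = |B₁ − B₂| = 6.99×10⁻⁶ T.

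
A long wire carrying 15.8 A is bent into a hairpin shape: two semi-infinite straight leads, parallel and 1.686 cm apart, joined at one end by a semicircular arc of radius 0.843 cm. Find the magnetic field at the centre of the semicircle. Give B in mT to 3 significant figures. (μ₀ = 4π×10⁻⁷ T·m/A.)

B ≈ 0.964 mT

The semicircular arc contributes B_arc = μ₀I·π/(4πR) = μ₀I/(4R) = 5.89×10⁻⁴ T.
Each semi-infinite lead is at perpendicular distance R = 0.00843 m from the centre, with the perpendicular foot at its near end, so it contributes μ₀I/(4πR); both point the same way, together 3.75×10⁻⁴ T.
Arc and leads all point the same direction: B = 5.89×10⁻⁴ + 3.75×10⁻⁴ = 9.64×10⁻⁴ T.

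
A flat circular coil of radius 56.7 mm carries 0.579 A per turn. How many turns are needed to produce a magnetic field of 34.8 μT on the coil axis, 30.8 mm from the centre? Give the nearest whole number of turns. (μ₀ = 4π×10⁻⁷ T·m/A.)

N = 8

For an N-turn coil, B = Nμ₀IR²/[2(R²+z²)^(3/2)]. A single turn gives B₁ = 4.35×10⁻⁶ T with R = 0.0567 m, z = 0.0308 m.
N = B/B₁ = 3.48×10⁻⁵ / 4.35×10⁻⁶ = 7.99.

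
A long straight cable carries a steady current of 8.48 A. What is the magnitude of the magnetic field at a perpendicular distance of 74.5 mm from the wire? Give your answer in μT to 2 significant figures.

For an infinitely long straight wire, B = μ₀I/(2πd).
B = (4π×10⁻⁷ × 8.48) / (2π × 0.0745) = 2.28×10⁻⁵ T.

B ≈ 23 μT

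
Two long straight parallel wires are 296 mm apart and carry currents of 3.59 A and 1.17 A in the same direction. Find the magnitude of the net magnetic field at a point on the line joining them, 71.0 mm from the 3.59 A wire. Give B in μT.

B ≈ 9.07 μT

Each long wire gives B = μ₀I/(2πd). Distances are d₁ = 0.071 m and d₂ = 0.225 m.
B₁ = 1.01×10⁻⁵ T, B₂ = 1.04×10⁻⁶ T.
Between parallel currents the two contributions point in opposite directions, so they subtract. B = |B₁ − B₂| = |1.01×10⁻⁵ − 1.04×10⁻⁶| = 9.07×10⁻⁶ T.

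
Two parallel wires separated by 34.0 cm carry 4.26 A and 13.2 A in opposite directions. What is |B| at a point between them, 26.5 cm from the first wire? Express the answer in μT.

B ≈ 38.4 μT

Each long wire gives B = μ₀I/(2πd). Distances are d₁ = 0.265 m and d₂ = 0.075 m.
B₁ = 3.22×10⁻⁶ T, B₂ = 3.52×10⁻⁵ T.
Between antiparallel currents both contributions point the same way, so they add. B = B₁ + B₂ = 3.22×10⁻⁶ + 3.52×10⁻⁵ = 3.84×10⁻⁵ T.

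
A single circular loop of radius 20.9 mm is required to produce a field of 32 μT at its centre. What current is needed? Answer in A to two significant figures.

At the centre of a circular loop B = μ₀I/(2R), so I = 2RB/μ₀.
With R = 0.0209 m, I = 2 × 0.0209 × 3.20×10⁻⁵ / (4π×10⁻⁷) = 1.06 A.

I ≈ 1.1 A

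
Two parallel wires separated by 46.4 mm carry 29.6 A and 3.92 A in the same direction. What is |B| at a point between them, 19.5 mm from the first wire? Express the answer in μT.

Each long wire gives B = μ₀I/(2πd). Distances are d₁ = 0.0195 m and d₂ = 0.0269 m.
B₁ = 3.04×10⁻⁴ T, B₂ = 2.91×10⁻⁵ T.
Between parallel currents the two contributions point in opposite directions, so they subtract. B = |B₁ − B₂| = |3.04×10⁻⁴ − 2.91×10⁻⁵| = 2.74×10⁻⁴ T.

B ≈ 274 μT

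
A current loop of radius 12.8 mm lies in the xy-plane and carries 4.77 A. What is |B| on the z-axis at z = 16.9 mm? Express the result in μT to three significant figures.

On the axis of a circular loop, B = μ₀IR² / [2(R²+z²)^(3/2)].
R² + z² = (0.0128)² + (0.0169)² = 0.0004494 m², and (R²+z²)^(3/2) = 9.53×10⁻⁶ m³.
B = (4π×10⁻⁷ × 4.77 × 0.0001638) / (2 × 9.53×10⁻⁶) = 5.15×10⁻⁵ T.

B ≈ 51.5 μT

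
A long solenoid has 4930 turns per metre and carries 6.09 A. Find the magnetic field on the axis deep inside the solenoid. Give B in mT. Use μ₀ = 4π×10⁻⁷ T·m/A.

Inside a long solenoid, B = μ₀nI with n = 4930 turns/m.
B = 4π×10⁻⁷ × 4930 × 6.09 = 3.77×10⁻² T.

B ≈ 37.7 mT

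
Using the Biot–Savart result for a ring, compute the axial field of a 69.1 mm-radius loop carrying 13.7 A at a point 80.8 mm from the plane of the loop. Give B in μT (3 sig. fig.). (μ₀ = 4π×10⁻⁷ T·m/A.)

B ≈ 34.2 μT

On the axis of a circular loop, B = μ₀IR² / [2(R²+z²)^(3/2)].
R² + z² = (0.0691)² + (0.0808)² = 0.0113 m², and (R²+z²)^(3/2) = 1.20×10⁻³ m³.
B = (4π×10⁻⁷ × 13.7 × 0.004775) / (2 × 1.20×10⁻³) = 3.42×10⁻⁵ T.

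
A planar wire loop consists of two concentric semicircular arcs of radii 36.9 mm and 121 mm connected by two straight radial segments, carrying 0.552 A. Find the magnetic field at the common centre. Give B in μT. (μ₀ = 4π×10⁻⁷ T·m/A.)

B ≈ 3.27 μT

The radial connectors point toward the centre, so dl × r̂ = 0 and they contribute nothing.
Each semicircle gives μ₀I/(4R): inner arc 4.70×10⁻⁶ T, outer arc 1.43×10⁻⁶ T.
The two arcs carry current in opposite angular senses, so their fields oppose: B = |4.70×10⁻⁶ − 1.43×10⁻⁶| = 3.27×10⁻⁶ T.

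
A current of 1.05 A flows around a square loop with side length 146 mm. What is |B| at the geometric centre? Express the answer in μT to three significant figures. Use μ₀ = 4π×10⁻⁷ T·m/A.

Each side is a finite straight segment at perpendicular distance d = a/(2 tan(π/4)) = 0.073 m from the centre, with end-angles ±π/4.
One side contributes B₁ = (μ₀I/4πd)·2 sin(π/4) = 2.03×10⁻⁶ T.
All 4 sides add in the same direction: B = 4 × 2.03×10⁻⁶ = 8.14×10⁻⁶ T.

B ≈ 8.14 μT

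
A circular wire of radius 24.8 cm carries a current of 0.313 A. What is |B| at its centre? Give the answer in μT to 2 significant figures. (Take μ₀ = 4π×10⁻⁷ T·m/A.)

B ≈ 0.79 μT

At the centre of a circular loop the Biot–Savart law gives B = μ₀I/(2R).
B = (4π×10⁻⁷ × 0.313) / (2 × 0.248) = 7.93×10⁻⁷ T.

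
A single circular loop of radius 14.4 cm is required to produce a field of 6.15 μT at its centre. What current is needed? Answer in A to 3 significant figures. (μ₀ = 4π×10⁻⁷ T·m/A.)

At the centre of a circular loop B = μ₀I/(2R), so I = 2RB/μ₀.
With R = 0.144 m, I = 2 × 0.144 × 6.15×10⁻⁶ / (4π×10⁻⁷) = 1.41 A.

I ≈ 1.41 A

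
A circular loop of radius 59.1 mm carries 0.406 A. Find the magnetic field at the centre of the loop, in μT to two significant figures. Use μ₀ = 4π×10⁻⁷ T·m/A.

At the centre of a circular loop the Biot–Savart law gives B = μ₀I/(2R).
B = (4π×10⁻⁷ × 0.406) / (2 × 0.0591) = 4.32×10⁻⁶ T.

B ≈ 4.3 μT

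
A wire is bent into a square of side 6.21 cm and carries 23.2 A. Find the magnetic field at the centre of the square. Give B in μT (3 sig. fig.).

B ≈ 423 μT

Each side is a finite straight segment at perpendicular distance d = a/(2 tan(π/4)) = 0.03105 m from the centre, with end-angles ±π/4.
One side contributes B₁ = (μ₀I/4πd)·2 sin(π/4) = 1.06×10⁻⁴ T.
All 4 sides add in the same direction: B = 4 × 1.06×10⁻⁴ = 4.23×10⁻⁴ T.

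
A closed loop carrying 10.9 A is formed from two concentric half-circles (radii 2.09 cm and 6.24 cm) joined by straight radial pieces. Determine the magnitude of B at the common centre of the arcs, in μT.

B ≈ 109 μT

The radial connectors point toward the centre, so dl × r̂ = 0 and they contribute nothing.
Each semicircle gives μ₀I/(4R): inner arc 1.64×10⁻⁴ T, outer arc 5.49×10⁻⁵ T.
The two arcs carry current in opposite angular senses, so their fields oppose: B = |1.64×10⁻⁴ − 5.49×10⁻⁵| = 1.09×10⁻⁴ T.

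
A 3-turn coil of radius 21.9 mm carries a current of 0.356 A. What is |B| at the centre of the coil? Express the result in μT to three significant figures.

B ≈ 30.6 μT

For an N-turn flat coil, B = Nμ₀I/(2R) with R = 0.0219 m.
B = 3 × 1.02×10⁻⁵ T = 3.06×10⁻⁵ T.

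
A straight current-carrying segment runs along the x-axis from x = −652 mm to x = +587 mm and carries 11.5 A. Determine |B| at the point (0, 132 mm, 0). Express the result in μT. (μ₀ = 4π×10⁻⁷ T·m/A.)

B ≈ 17.0 μT

For a finite straight segment, B = (μ₀I/4πd)(sinθ₁ + sinθ₂), where θ₁, θ₂ are the angles from the perpendicular to each end.
The perpendicular distance is d = 0.132 m; the end-offsets along the wire are a = 0.652 m and b = 0.587 m.
sinθ₁ = 0.652/√(0.652²+0.132²) = 0.9801; sinθ₂ = 0.587/√(0.587²+0.132²) = 0.9756.
B = (4π×10⁻⁷ × 11.5) / (4π × 0.132) × (0.9801 + 0.9756) = 1.70×10⁻⁵ T.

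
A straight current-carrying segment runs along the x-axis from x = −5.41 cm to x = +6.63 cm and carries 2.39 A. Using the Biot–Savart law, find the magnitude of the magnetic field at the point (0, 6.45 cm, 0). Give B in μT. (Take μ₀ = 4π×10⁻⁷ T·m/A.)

For a finite straight segment, B = (μ₀I/4πd)(sinθ₁ + sinθ₂), where θ₁, θ₂ are the angles from the perpendicular to each end.
The perpendicular distance is d = 0.0645 m; the end-offsets along the wire are a = 0.0541 m and b = 0.0663 m.
sinθ₁ = 0.0541/√(0.0541²+0.0645²) = 0.6426; sinθ₂ = 0.0663/√(0.0663²+0.0645²) = 0.7168.
B = (4π×10⁻⁷ × 2.39) / (4π × 0.0645) × (0.6426 + 0.7168) = 5.04×10⁻⁶ T.

B ≈ 5.04 μT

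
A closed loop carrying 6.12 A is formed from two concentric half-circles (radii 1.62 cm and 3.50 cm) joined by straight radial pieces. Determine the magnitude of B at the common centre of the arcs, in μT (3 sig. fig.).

The radial connectors point toward the centre, so dl × r̂ = 0 and they contribute nothing.
Each semicircle gives μ₀I/(4R): inner arc 1.19×10⁻⁴ T, outer arc 5.49×10⁻⁵ T.
The two arcs carry current in opposite angular senses, so their fields oppose: B = |1.19×10⁻⁴ − 5.49×10⁻⁵| = 6.37×10⁻⁵ T.

B ≈ 63.7 μT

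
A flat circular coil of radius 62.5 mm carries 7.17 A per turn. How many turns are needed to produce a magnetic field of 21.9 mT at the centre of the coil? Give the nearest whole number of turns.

For an N-turn coil, B = Nμ₀I/(2R). A single turn gives B₁ = 7.21×10⁻⁵ T with R = 0.0625 m.
N = B/B₁ = 2.19×10⁻² / 7.21×10⁻⁵ = 303.83.

N = 304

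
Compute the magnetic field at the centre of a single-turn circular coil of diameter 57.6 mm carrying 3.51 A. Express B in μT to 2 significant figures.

B ≈ 77 μT

At the centre of a circular loop the Biot–Savart law gives B = μ₀I/(2R) (so R = 0.0288 m).
B = (4π×10⁻⁷ × 3.51) / (2 × 0.0288) = 7.66×10⁻⁵ T.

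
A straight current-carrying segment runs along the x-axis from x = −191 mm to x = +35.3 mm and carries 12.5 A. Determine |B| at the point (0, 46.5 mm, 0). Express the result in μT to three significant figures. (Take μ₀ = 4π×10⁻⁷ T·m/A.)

B ≈ 42.4 μT

For a finite straight segment, B = (μ₀I/4πd)(sinθ₁ + sinθ₂), where θ₁, θ₂ are the angles from the perpendicular to each end.
The perpendicular distance is d = 0.0465 m; the end-offsets along the wire are a = 0.191 m and b = 0.0353 m.
sinθ₁ = 0.191/√(0.191²+0.0465²) = 0.9716; sinθ₂ = 0.0353/√(0.0353²+0.0465²) = 0.6046.
B = (4π×10⁻⁷ × 12.5) / (4π × 0.0465) × (0.9716 + 0.6046) = 4.24×10⁻⁵ T.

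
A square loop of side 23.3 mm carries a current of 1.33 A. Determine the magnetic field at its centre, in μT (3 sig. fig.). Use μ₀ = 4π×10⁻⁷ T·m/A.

Each side is a finite straight segment at perpendicular distance d = a/(2 tan(π/4)) = 0.01165 m from the centre, with end-angles ±π/4.
One side contributes B₁ = (μ₀I/4πd)·2 sin(π/4) = 1.61×10⁻⁵ T.
All 4 sides add in the same direction: B = 4 × 1.61×10⁻⁵ = 6.46×10⁻⁵ T.

B ≈ 64.6 μT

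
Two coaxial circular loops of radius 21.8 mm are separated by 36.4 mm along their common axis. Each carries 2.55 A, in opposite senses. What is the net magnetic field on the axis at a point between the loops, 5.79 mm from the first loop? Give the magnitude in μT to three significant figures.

Each loop contributes B = μ₀IR²/[2(R²+z²)^(3/2)] on the axis, with z measured from that loop.
Loop 1 (z = 0.00579 m): B₁ = 6.64×10⁻⁵ T. Loop 2 (z = 0.03061 m): B₂ = 1.43×10⁻⁵ T.
The fields oppose: B = |B₁ − B₂| = 5.20×10⁻⁵ T.

B ≈ 52.0 μT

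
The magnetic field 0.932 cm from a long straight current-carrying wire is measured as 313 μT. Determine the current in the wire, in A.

I ≈ 14.6 A

For a long straight wire B = μ₀I/(2πd), so I = 2πdB/μ₀.
I = 2π × 0.00932 × 3.13×10⁻⁴ / (4π×10⁻⁷) = 14.6 A.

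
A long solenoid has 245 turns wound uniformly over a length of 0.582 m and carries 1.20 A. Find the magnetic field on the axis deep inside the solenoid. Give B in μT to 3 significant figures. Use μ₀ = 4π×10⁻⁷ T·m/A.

Inside a long solenoid, B = μ₀nI with n = 421 turns/m.
B = 4π×10⁻⁷ × 421 × 1.20 = 6.35×10⁻⁴ T.

B ≈ 635 μT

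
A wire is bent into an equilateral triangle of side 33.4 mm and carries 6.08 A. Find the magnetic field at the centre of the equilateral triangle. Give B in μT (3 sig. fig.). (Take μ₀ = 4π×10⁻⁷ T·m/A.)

Each side is a finite straight segment at perpendicular distance d = a/(2 tan(π/3)) = 0.009642 m from the centre, with end-angles ±π/3.
One side contributes B₁ = (μ₀I/4πd)·2 sin(π/3) = 1.09×10⁻⁴ T.
All 3 sides add in the same direction: B = 3 × 1.09×10⁻⁴ = 3.28×10⁻⁴ T.

B ≈ 328 μT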